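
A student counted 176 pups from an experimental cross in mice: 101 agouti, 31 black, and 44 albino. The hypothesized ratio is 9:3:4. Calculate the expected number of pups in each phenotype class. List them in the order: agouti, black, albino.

The 9:3:4 ratio has 16 parts, so with N = 176 the expected counts are:
  agouti: 176 × 9/16 = 99
  black: 176 × 3/16 = 33
  albino: 176 × 4/16 = 44

99, 33, 44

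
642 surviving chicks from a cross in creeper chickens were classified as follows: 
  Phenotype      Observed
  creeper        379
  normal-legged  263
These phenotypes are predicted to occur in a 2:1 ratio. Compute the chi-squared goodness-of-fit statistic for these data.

Expected counts for N = 642 under a 2:1 ratio (total parts = 3):
  creeper: 642 × 2/3 = 428
  normal-legged: 642 × 1/3 = 214
χ² = Σ (O − E)² / E
  creeper: (379 − 428)² / 428 = 5.6098
  normal-legged: (263 − 214)² / 214 = 11.2196
χ² = 5.6098 + 11.2196 = 16.8294 ≈ 16.829

16.829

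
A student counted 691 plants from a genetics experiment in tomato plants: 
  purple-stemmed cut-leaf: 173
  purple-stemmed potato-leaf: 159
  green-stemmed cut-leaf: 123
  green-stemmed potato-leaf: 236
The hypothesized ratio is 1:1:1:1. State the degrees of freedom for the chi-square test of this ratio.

3

A goodness-of-fit test with 4 phenotype classes has df = 4 − 1 = 3.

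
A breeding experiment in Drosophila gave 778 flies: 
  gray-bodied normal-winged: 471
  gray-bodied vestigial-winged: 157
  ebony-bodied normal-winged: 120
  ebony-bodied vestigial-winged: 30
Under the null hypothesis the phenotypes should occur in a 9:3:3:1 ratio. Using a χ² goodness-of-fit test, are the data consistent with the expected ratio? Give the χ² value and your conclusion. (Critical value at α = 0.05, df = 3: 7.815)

15.117; not consistent

Total ratio parts = 16. Expected numbers out of 778:
  gray-bodied normal-winged: 778 × 9/16 = 437.625
  gray-bodied vestigial-winged: 778 × 3/16 = 145.875
  ebony-bodied normal-winged: 778 × 3/16 = 145.875
  ebony-bodied vestigial-winged: 778 × 1/16 = 48.625
χ² = Σ (O − E)² / E
  gray-bodied normal-winged: (471 − 437.625)² / 437.625 = 2.5453
  gray-bodied vestigial-winged: (157 − 145.875)² / 145.875 = 0.8484
  ebony-bodied normal-winged: (120 − 145.875)² / 145.875 = 4.5897
  ebony-bodied vestigial-winged: (30 − 48.625)² / 48.625 = 7.1340
χ² = 2.5453 + 0.8484 + 4.5897 + 7.1340 = 15.1174 ≈ 15.117
Degrees of freedom = 4 − 1 = 3; critical value at α = 0.05 is 7.815.
Since 15.117 > 7.815, we reject the null hypothesis — the data do not fit the 9:3:3:1 ratio.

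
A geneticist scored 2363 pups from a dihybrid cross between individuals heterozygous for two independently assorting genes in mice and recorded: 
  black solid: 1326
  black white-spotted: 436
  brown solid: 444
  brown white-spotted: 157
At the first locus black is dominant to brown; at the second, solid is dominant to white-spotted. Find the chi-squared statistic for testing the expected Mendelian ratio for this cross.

A dihybrid F₂ with independent assortment and complete dominance at both loci gives a 9:3:3:1 phenotypic ratio.
Under the 9:3:3:1 hypothesis (Σ ratio = 16, N = 2363):
  black solid: 2363 × 9/16 = 1329.1875
  black white-spotted: 2363 × 3/16 = 443.0625
  brown solid: 2363 × 3/16 = 443.0625
  brown white-spotted: 2363 × 1/16 = 147.6875
χ² = Σ (O − E)² / E
  black solid: (1326 − 1329.1875)² / 1329.1875 = 0.0076
  black white-spotted: (436 − 443.0625)² / 443.0625 = 0.1126
  brown solid: (444 − 443.0625)² / 443.0625 = 0.0020
  brown white-spotted: (157 − 147.6875)² / 147.6875 = 0.5872
χ² = 0.0076 + 0.1126 + 0.0020 + 0.5872 = 0.7094 ≈ 0.709

0.709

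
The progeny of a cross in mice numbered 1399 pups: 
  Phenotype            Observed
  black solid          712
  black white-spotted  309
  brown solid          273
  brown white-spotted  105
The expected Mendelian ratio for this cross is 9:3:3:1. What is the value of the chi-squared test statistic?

Expected counts for N = 1399 under a 9:3:3:1 ratio (total parts = 16):
  black solid: 1399 × 9/16 = 786.9375
  black white-spotted: 1399 × 3/16 = 262.3125
  brown solid: 1399 × 3/16 = 262.3125
  brown white-spotted: 1399 × 1/16 = 87.4375
χ² = Σ (O − E)² / E
  black solid: (712 − 786.9375)² / 786.9375 = 7.1361
  black white-spotted: (309 − 262.3125)² / 262.3125 = 8.3096
  brown solid: (273 − 262.3125)² / 262.3125 = 0.4354
  brown white-spotted: (105 − 87.4375)² / 87.4375 = 3.5276
χ² = 7.1361 + 8.3096 + 0.4354 + 3.5276 = 19.4087 ≈ 19.409

19.409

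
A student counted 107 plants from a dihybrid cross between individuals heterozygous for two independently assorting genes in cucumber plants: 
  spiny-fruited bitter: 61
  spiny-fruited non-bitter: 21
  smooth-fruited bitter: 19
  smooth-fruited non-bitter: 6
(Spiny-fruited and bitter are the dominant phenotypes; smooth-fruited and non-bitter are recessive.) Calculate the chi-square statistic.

A dihybrid F₂ with independent assortment and complete dominance at both loci gives a 9:3:3:1 phenotypic ratio.
The 9:3:3:1 ratio has 16 parts, so with N = 107 the expected counts are:
  spiny-fruited bitter: 107 × 9/16 = 60.1875
  spiny-fruited non-bitter: 107 × 3/16 = 20.0625
  smooth-fruited bitter: 107 × 3/16 = 20.0625
  smooth-fruited non-bitter: 107 × 1/16 = 6.6875
χ² = Σ (O − E)² / E
  spiny-fruited bitter: (61 − 60.1875)² / 60.1875 = 0.0110
  spiny-fruited non-bitter: (21 − 20.0625)² / 20.0625 = 0.0438
  smooth-fruited bitter: (19 − 20.0625)² / 20.0625 = 0.0563
  smooth-fruited non-bitter: (6 − 6.6875)² / 6.6875 = 0.0707
χ² = 0.0110 + 0.0438 + 0.0563 + 0.0707 = 0.1818 ≈ 0.182

0.182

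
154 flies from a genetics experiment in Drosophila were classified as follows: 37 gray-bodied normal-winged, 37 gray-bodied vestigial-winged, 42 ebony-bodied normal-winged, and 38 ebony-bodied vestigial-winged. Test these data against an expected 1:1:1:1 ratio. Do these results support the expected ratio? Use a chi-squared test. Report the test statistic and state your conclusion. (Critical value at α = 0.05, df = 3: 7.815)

Expected counts for N = 154 under a 1:1:1:1 ratio (total parts = 4):
  gray-bodied normal-winged: 154 × 1/4 = 38.5
  gray-bodied vestigial-winged: 154 × 1/4 = 38.5
  ebony-bodied normal-winged: 154 × 1/4 = 38.5
  ebony-bodied vestigial-winged: 154 × 1/4 = 38.5
χ² = Σ (O − E)² / E
  gray-bodied normal-winged: (37 − 38.5)² / 38.5 = 0.0584
  gray-bodied vestigial-winged: (37 − 38.5)² / 38.5 = 0.0584
  ebony-bodied normal-winged: (42 − 38.5)² / 38.5 = 0.3182
  ebony-bodied vestigial-winged: (38 − 38.5)² / 38.5 = 0.0065
χ² = 0.0584 + 0.0584 + 0.3182 + 0.0065 = 0.4415 ≈ 0.442
Degrees of freedom = 4 − 1 = 3; critical value at α = 0.05 is 7.815.
Since 0.442 < 7.815, we fail to reject the null hypothesis — the data are consistent with the 1:1:1:1 ratio.

0.442; consistent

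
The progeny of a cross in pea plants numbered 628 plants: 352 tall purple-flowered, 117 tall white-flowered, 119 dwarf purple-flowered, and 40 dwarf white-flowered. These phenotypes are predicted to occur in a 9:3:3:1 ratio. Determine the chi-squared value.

Expected counts for N = 628 under a 9:3:3:1 ratio (total parts = 16):
  tall purple-flowered: 628 × 9/16 = 353.25
  tall white-flowered: 628 × 3/16 = 117.75
  dwarf purple-flowered: 628 × 3/16 = 117.75
  dwarf white-flowered: 628 × 1/16 = 39.25
χ² = Σ (O − E)² / E
  tall purple-flowered: (352 − 353.25)² / 353.25 = 0.0044
  tall white-flowered: (117 − 117.75)² / 117.75 = 0.0048
  dwarf purple-flowered: (119 − 117.75)² / 117.75 = 0.0133
  dwarf white-flowered: (40 − 39.25)² / 39.25 = 0.0143
χ² = 0.0044 + 0.0048 + 0.0133 + 0.0143 = 0.0368 ≈ 0.037

0.037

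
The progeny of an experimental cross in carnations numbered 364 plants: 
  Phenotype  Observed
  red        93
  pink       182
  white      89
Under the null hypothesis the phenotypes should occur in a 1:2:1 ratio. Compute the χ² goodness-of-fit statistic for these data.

Total ratio parts = 4. Expected numbers out of 364:
  red: 364 × 1/4 = 91
  pink: 364 × 2/4 = 182
  white: 364 × 1/4 = 91
χ² = Σ (O − E)² / E
  red: (93 − 91)² / 91 = 0.0440
  pink: (182 − 182)² / 182 = 0.0000
  white: (89 − 91)² / 91 = 0.0440
χ² = 0.0440 + 0.0000 + 0.0440 = 0.088

0.088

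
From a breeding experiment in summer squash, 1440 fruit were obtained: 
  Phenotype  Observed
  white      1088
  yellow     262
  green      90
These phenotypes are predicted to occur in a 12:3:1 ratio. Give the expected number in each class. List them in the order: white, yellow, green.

1080, 270, 90

Total ratio parts = 16. Expected numbers out of 1440:
  white: 1440 × 12/16 = 1080
  yellow: 1440 × 3/16 = 270
  green: 1440 × 1/16 = 90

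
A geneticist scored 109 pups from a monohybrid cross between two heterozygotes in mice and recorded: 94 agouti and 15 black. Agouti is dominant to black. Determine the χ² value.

7.343

For a monohybrid cross between heterozygotes with complete dominance, the expected phenotypic ratio is 3:1.
The 3:1 ratio has 4 parts, so with N = 109 the expected counts are:
  agouti: 109 × 3/4 = 81.75
  black: 109 × 1/4 = 27.25
χ² = Σ (O − E)² / E
  agouti: (94 − 81.75)² / 81.75 = 1.8356
  black: (15 − 27.25)² / 27.25 = 5.5069
χ² = 1.8356 + 5.5069 = 7.3425 ≈ 7.343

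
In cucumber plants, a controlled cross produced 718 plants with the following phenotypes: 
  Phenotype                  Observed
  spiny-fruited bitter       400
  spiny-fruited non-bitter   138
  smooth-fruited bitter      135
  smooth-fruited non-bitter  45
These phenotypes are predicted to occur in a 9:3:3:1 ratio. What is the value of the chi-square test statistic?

Expected counts for N = 718 under a 9:3:3:1 ratio (total parts = 16):
  spiny-fruited bitter: 718 × 9/16 = 403.875
  spiny-fruited non-bitter: 718 × 3/16 = 134.625
  smooth-fruited bitter: 718 × 3/16 = 134.625
  smooth-fruited non-bitter: 718 × 1/16 = 44.875
χ² = Σ (O − E)² / E
  spiny-fruited bitter: (400 − 403.875)² / 403.875 = 0.0372
  spiny-fruited non-bitter: (138 − 134.625)² / 134.625 = 0.0846
  smooth-fruited bitter: (135 − 134.625)² / 134.625 = 0.0010
  smooth-fruited non-bitter: (45 − 44.875)² / 44.875 = 0.0003
χ² = 0.0372 + 0.0846 + 0.0010 + 0.0003 = 0.1231 ≈ 0.123

0.123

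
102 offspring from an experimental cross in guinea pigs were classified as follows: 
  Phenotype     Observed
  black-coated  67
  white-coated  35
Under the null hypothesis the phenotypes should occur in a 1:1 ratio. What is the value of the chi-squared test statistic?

Total ratio parts = 2. Expected numbers out of 102:
  black-coated: 102 × 1/2 = 51
  white-coated: 102 × 1/2 = 51
χ² = Σ (O − E)² / E
  black-coated: (67 − 51)² / 51 = 5.0196
  white-coated: (35 − 51)² / 51 = 5.0196
χ² = 5.0196 + 5.0196 = 10.0392 ≈ 10.039

10.039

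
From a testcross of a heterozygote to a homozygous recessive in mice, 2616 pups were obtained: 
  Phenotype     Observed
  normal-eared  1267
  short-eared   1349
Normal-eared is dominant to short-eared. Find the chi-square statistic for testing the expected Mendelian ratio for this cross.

2.570

A testcross of a heterozygote (Aa × aa) gives a 1:1 phenotypic ratio.
Expected counts for N = 2616 under a 1:1 ratio (total parts = 2):
  normal-eared: 2616 × 1/2 = 1308
  short-eared: 2616 × 1/2 = 1308
χ² = Σ (O − E)² / E
  normal-eared: (1267 − 1308)² / 1308 = 1.2852
  short-eared: (1349 − 1308)² / 1308 = 1.2852
χ² = 1.2852 + 1.2852 = 2.5704 ≈ 2.570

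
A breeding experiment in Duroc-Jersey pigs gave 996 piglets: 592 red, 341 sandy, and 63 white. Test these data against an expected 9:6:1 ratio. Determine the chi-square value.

4.636

Under the 9:6:1 hypothesis (Σ ratio = 16, N = 996):
  red: 996 × 9/16 = 560.25
  sandy: 996 × 6/16 = 373.5
  white: 996 × 1/16 = 62.25
χ² = Σ (O − E)² / E
  red: (592 − 560.25)² / 560.25 = 1.7993
  sandy: (341 − 373.5)² / 373.5 = 2.8280
  white: (63 − 62.25)² / 62.25 = 0.0090
χ² = 1.7993 + 2.8280 + 0.0090 = 4.6363 ≈ 4.636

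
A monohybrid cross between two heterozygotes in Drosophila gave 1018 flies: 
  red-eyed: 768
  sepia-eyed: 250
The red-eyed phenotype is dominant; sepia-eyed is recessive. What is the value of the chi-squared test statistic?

0.106

For a monohybrid cross between heterozygotes with complete dominance, the expected phenotypic ratio is 3:1.
The 3:1 ratio has 4 parts, so with N = 1018 the expected counts are:
  red-eyed: 1018 × 3/4 = 763.5
  sepia-eyed: 1018 × 1/4 = 254.5
χ² = Σ (O − E)² / E
  red-eyed: (768 − 763.5)² / 763.5 = 0.0265
  sepia-eyed: (250 − 254.5)² / 254.5 = 0.0796
χ² = 0.0265 + 0.0796 = 0.1061 ≈ 0.106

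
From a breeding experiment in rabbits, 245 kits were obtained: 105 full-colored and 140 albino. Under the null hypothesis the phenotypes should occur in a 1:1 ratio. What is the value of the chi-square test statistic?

5.000

Expected counts for N = 245 under a 1:1 ratio (total parts = 2):
  full-colored: 245 × 1/2 = 122.5
  albino: 245 × 1/2 = 122.5
χ² = Σ (O − E)² / E
  full-colored: (105 − 122.5)² / 122.5 = 2.5000
  albino: (140 − 122.5)² / 122.5 = 2.5000
χ² = 2.5000 + 2.5000 = 5.000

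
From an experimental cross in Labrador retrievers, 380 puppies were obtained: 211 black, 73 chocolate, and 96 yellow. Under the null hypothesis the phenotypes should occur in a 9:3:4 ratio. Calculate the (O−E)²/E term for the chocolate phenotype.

0.043

Under the 9:3:4 hypothesis (Σ ratio = 16, N = 380):
  black: 380 × 9/16 = 213.75
  chocolate: 380 × 3/16 = 71.25
  yellow: 380 × 4/16 = 95
Contribution of chocolate: (73 − 71.25)² / 71.25 = 0.0430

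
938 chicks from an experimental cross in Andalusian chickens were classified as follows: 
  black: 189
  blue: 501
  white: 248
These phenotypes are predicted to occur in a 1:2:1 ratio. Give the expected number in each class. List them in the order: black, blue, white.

234.5, 469, 234.5

Expected counts for N = 938 under a 1:2:1 ratio (total parts = 4):
  black: 938 × 1/4 = 234.5
  blue: 938 × 2/4 = 469
  white: 938 × 1/4 = 234.5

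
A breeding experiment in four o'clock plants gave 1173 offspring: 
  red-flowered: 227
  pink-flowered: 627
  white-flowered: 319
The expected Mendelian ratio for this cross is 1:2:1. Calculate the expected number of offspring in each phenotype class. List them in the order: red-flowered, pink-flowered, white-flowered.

Expected counts for N = 1173 under a 1:2:1 ratio (total parts = 4):
  red-flowered: 1173 × 1/4 = 293.25
  pink-flowered: 1173 × 2/4 = 586.5
  white-flowered: 1173 × 1/4 = 293.25

293.25, 586.5, 293.25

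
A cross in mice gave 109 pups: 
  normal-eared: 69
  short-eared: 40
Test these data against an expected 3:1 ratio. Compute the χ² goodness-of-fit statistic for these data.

Total ratio parts = 4. Expected numbers out of 109:
  normal-eared: 109 × 3/4 = 81.75
  short-eared: 109 × 1/4 = 27.25
χ² = Σ (O − E)² / E
  normal-eared: (69 − 81.75)² / 81.75 = 1.9885
  short-eared: (40 − 27.25)² / 27.25 = 5.9656
χ² = 1.9885 + 5.9656 = 7.9541 ≈ 7.954

7.954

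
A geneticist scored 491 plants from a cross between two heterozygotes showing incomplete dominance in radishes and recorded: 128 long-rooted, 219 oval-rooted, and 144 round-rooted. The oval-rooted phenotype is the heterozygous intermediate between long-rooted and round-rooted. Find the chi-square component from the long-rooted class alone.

With incomplete dominance, a heterozygote × heterozygote cross gives a 1:2:1 phenotypic ratio.
Expected counts for N = 491 under a 1:2:1 ratio (total parts = 4):
  long-rooted: 491 × 1/4 = 122.75
  oval-rooted: 491 × 2/4 = 245.5
  round-rooted: 491 × 1/4 = 122.75
Contribution of long-rooted: (128 − 122.75)² / 122.75 = 0.2245

0.225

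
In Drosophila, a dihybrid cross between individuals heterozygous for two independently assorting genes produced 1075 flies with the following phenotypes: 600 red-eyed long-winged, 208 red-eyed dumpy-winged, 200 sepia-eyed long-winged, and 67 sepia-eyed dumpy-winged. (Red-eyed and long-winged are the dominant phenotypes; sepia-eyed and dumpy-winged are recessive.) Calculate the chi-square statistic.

0.255

A dihybrid F₂ with independent assortment and complete dominance at both loci gives a 9:3:3:1 phenotypic ratio.
Under the 9:3:3:1 hypothesis (Σ ratio = 16, N = 1075):
  red-eyed long-winged: 1075 × 9/16 = 604.6875
  red-eyed dumpy-winged: 1075 × 3/16 = 201.5625
  sepia-eyed long-winged: 1075 × 3/16 = 201.5625
  sepia-eyed dumpy-winged: 1075 × 1/16 = 67.1875
χ² = Σ (O − E)² / E
  red-eyed long-winged: (600 − 604.6875)² / 604.6875 = 0.0363
  red-eyed dumpy-winged: (208 − 201.5625)² / 201.5625 = 0.2056
  sepia-eyed long-winged: (200 − 201.5625)² / 201.5625 = 0.0121
  sepia-eyed dumpy-winged: (67 − 67.1875)² / 67.1875 = 0.0005
χ² = 0.0363 + 0.2056 + 0.0121 + 0.0005 = 0.2545 ≈ 0.255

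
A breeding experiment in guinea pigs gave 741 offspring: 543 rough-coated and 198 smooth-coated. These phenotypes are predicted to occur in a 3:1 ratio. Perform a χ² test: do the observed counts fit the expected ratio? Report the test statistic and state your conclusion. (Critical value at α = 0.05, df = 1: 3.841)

Total ratio parts = 4. Expected numbers out of 741:
  rough-coated: 741 × 3/4 = 555.75
  smooth-coated: 741 × 1/4 = 185.25
χ² = Σ (O − E)² / E
  rough-coated: (543 − 555.75)² / 555.75 = 0.2925
  smooth-coated: (198 − 185.25)² / 185.25 = 0.8775
χ² = 0.2925 + 0.8775 = 1.170
Degrees of freedom = 2 − 1 = 1; critical value at α = 0.05 is 3.841.
Since 1.170 < 3.841, we fail to reject the null hypothesis — the data are consistent with the 3:1 ratio.

1.170; consistent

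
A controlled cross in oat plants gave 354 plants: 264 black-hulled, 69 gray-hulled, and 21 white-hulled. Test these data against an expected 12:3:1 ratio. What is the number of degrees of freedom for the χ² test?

A goodness-of-fit test with 3 phenotype classes has df = 3 − 1 = 2.

2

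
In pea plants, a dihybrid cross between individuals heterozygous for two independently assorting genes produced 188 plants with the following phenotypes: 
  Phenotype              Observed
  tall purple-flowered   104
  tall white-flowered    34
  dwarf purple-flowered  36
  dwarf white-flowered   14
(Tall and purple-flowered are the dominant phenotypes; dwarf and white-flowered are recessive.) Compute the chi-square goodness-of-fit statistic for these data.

A dihybrid F₂ with independent assortment and complete dominance at both loci gives a 9:3:3:1 phenotypic ratio.
Expected counts for N = 188 under a 9:3:3:1 ratio (total parts = 16):
  tall purple-flowered: 188 × 9/16 = 105.75
  tall white-flowered: 188 × 3/16 = 35.25
  dwarf purple-flowered: 188 × 3/16 = 35.25
  dwarf white-flowered: 188 × 1/16 = 11.75
χ² = Σ (O − E)² / E
  tall purple-flowered: (104 − 105.75)² / 105.75 = 0.0290
  tall white-flowered: (34 − 35.25)² / 35.25 = 0.0443
  dwarf purple-flowered: (36 − 35.25)² / 35.25 = 0.0160
  dwarf white-flowered: (14 − 11.75)² / 11.75 = 0.4309
χ² = 0.0290 + 0.0443 + 0.0160 + 0.4309 = 0.5202 ≈ 0.520

0.520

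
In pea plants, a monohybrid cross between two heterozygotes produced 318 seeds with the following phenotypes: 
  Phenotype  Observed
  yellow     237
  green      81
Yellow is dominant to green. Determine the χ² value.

0.038

For a monohybrid cross between heterozygotes with complete dominance, the expected phenotypic ratio is 3:1.
Expected counts for N = 318 under a 3:1 ratio (total parts = 4):
  yellow: 318 × 3/4 = 238.5
  green: 318 × 1/4 = 79.5
χ² = Σ (O − E)² / E
  yellow: (237 − 238.5)² / 238.5 = 0.0094
  green: (81 − 79.5)² / 79.5 = 0.0283
χ² = 0.0094 + 0.0283 = 0.0377 ≈ 0.038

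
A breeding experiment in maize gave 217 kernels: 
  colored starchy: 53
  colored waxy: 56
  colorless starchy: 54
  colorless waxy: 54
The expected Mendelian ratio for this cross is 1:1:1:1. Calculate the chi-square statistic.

0.088

Expected counts for N = 217 under a 1:1:1:1 ratio (total parts = 4):
  colored starchy: 217 × 1/4 = 54.25
  colored waxy: 217 × 1/4 = 54.25
  colorless starchy: 217 × 1/4 = 54.25
  colorless waxy: 217 × 1/4 = 54.25
χ² = Σ (O − E)² / E
  colored starchy: (53 − 54.25)² / 54.25 = 0.0288
  colored waxy: (56 − 54.25)² / 54.25 = 0.0565
  colorless starchy: (54 − 54.25)² / 54.25 = 0.0012
  colorless waxy: (54 − 54.25)² / 54.25 = 0.0012
χ² = 0.0288 + 0.0565 + 0.0012 + 0.0012 = 0.0877 ≈ 0.088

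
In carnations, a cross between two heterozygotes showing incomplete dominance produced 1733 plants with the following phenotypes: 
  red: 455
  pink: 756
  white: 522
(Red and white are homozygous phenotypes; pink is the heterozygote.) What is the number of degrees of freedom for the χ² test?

With incomplete dominance, a heterozygote × heterozygote cross gives a 1:2:1 phenotypic ratio.
A goodness-of-fit test with 3 phenotype classes has df = 3 − 1 = 2.

2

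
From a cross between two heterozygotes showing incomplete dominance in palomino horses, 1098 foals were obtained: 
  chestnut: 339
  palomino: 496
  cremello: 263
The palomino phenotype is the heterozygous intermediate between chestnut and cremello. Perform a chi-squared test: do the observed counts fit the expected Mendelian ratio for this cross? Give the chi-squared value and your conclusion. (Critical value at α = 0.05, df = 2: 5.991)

With incomplete dominance, a heterozygote × heterozygote cross gives a 1:2:1 phenotypic ratio.
Expected counts for N = 1098 under a 1:2:1 ratio (total parts = 4):
  chestnut: 1098 × 1/4 = 274.5
  palomino: 1098 × 2/4 = 549
  cremello: 1098 × 1/4 = 274.5
χ² = Σ (O − E)² / E
  chestnut: (339 − 274.5)² / 274.5 = 15.1557
  palomino: (496 − 549)² / 549 = 5.1166
  cremello: (263 − 274.5)² / 274.5 = 0.4818
χ² = 15.1557 + 5.1166 + 0.4818 = 20.7541 ≈ 20.754
Degrees of freedom = 3 − 1 = 2; critical value at α = 0.05 is 5.991.
Since 20.754 > 5.991, we reject the null hypothesis — the data do not fit the 1:2:1 ratio.

20.754; not consistent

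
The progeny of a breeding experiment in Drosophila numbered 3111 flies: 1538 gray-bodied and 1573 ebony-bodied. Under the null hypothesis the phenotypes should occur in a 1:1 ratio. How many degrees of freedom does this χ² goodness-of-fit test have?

1

A goodness-of-fit test with 2 phenotype classes has df = 2 − 1 = 1.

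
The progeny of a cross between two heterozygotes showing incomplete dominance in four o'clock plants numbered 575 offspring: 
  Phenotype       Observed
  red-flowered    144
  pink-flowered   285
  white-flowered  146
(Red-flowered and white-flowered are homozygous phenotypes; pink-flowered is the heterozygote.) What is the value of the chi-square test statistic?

With incomplete dominance, a heterozygote × heterozygote cross gives a 1:2:1 phenotypic ratio.
Under the 1:2:1 hypothesis (Σ ratio = 4, N = 575):
  red-flowered: 575 × 1/4 = 143.75
  pink-flowered: 575 × 2/4 = 287.5
  white-flowered: 575 × 1/4 = 143.75
χ² = Σ (O − E)² / E
  red-flowered: (144 − 143.75)² / 143.75 = 0.0004
  pink-flowered: (285 − 287.5)² / 287.5 = 0.0217
  white-flowered: (146 − 143.75)² / 143.75 = 0.0352
χ² = 0.0004 + 0.0217 + 0.0352 = 0.0573 ≈ 0.057

0.057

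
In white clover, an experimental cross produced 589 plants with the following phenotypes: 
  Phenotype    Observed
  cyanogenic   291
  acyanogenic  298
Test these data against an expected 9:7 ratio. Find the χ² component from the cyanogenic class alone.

Under the 9:7 hypothesis (Σ ratio = 16, N = 589):
  cyanogenic: 589 × 9/16 = 331.3125
  acyanogenic: 589 × 7/16 = 257.6875
Contribution of cyanogenic: (291 − 331.3125)² / 331.3125 = 4.9050

4.905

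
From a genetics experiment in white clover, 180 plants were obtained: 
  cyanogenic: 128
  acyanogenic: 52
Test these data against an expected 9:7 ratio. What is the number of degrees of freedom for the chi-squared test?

1

A goodness-of-fit test with 2 phenotype classes has df = 2 − 1 = 1.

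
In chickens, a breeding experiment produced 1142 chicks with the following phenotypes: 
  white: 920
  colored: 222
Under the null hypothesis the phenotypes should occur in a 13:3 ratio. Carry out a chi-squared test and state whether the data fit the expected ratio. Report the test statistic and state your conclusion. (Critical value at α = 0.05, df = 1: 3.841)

Expected counts for N = 1142 under a 13:3 ratio (total parts = 16):
  white: 1142 × 13/16 = 927.875
  colored: 1142 × 3/16 = 214.125
χ² = Σ (O − E)² / E
  white: (920 − 927.875)² / 927.875 = 0.0668
  colored: (222 − 214.125)² / 214.125 = 0.2896
χ² = 0.0668 + 0.2896 = 0.3564 ≈ 0.356
Degrees of freedom = 2 − 1 = 1; critical value at α = 0.05 is 3.841.
Since 0.356 < 3.841, we fail to reject the null hypothesis — the data are consistent with the 13:3 ratio.

0.356; consistent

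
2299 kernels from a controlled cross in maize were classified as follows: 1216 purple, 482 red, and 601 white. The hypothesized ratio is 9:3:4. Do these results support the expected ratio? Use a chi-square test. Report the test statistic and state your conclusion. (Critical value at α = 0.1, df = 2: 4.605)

11.825; not consistent

The 9:3:4 ratio has 16 parts, so with N = 2299 the expected counts are:
  purple: 2299 × 9/16 = 1293.1875
  red: 2299 × 3/16 = 431.0625
  white: 2299 × 4/16 = 574.75
χ² = Σ (O − E)² / E
  purple: (1216 − 1293.1875)² / 1293.1875 = 4.6072
  red: (482 − 431.0625)² / 431.0625 = 6.0191
  white: (601 − 574.75)² / 574.75 = 1.1989
χ² = 4.6072 + 6.0191 + 1.1989 = 11.8252 ≈ 11.825
Degrees of freedom = 3 − 1 = 2; critical value at α = 0.1 is 4.605.
Since 11.825 > 4.605, we reject the null hypothesis — the data do not fit the 9:3:4 ratio.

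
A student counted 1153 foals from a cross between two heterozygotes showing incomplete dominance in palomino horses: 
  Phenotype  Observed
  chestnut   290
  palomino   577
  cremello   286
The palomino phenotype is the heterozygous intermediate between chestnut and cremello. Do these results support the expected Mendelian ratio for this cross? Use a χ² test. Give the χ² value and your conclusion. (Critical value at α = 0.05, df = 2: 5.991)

0.029; consistent

With incomplete dominance, a heterozygote × heterozygote cross gives a 1:2:1 phenotypic ratio.
Total ratio parts = 4. Expected numbers out of 1153:
  chestnut: 1153 × 1/4 = 288.25
  palomino: 1153 × 2/4 = 576.5
  cremello: 1153 × 1/4 = 288.25
χ² = Σ (O − E)² / E
  chestnut: (290 − 288.25)² / 288.25 = 0.0106
  palomino: (577 − 576.5)² / 576.5 = 0.0004
  cremello: (286 − 288.25)² / 288.25 = 0.0176
χ² = 0.0106 + 0.0004 + 0.0176 = 0.0286 ≈ 0.029
Degrees of freedom = 3 − 1 = 2; critical value at α = 0.05 is 5.991.
Since 0.029 < 5.991, we fail to reject the null hypothesis — the data are consistent with the 1:2:1 ratio.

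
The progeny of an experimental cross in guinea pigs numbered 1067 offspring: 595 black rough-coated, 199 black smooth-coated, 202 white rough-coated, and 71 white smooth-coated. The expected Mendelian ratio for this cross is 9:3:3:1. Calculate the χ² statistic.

0.348

The 9:3:3:1 ratio has 16 parts, so with N = 1067 the expected counts are:
  black rough-coated: 1067 × 9/16 = 600.1875
  black smooth-coated: 1067 × 3/16 = 200.0625
  white rough-coated: 1067 × 3/16 = 200.0625
  white smooth-coated: 1067 × 1/16 = 66.6875
χ² = Σ (O − E)² / E
  black rough-coated: (595 − 600.1875)² / 600.1875 = 0.0448
  black smooth-coated: (199 − 200.0625)² / 200.0625 = 0.0056
  white rough-coated: (202 − 200.0625)² / 200.0625 = 0.0188
  white smooth-coated: (71 − 66.6875)² / 66.6875 = 0.2789
χ² = 0.0448 + 0.0056 + 0.0188 + 0.2789 = 0.3481 ≈ 0.348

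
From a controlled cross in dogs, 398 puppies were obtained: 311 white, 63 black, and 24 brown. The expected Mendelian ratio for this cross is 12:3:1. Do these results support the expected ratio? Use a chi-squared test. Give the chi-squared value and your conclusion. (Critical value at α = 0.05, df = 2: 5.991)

Under the 12:3:1 hypothesis (Σ ratio = 16, N = 398):
  white: 398 × 12/16 = 298.5
  black: 398 × 3/16 = 74.625
  brown: 398 × 1/16 = 24.875
χ² = Σ (O − E)² / E
  white: (311 − 298.5)² / 298.5 = 0.5235
  black: (63 − 74.625)² / 74.625 = 1.8109
  brown: (24 − 24.875)² / 24.875 = 0.0308
χ² = 0.5235 + 1.8109 + 0.0308 = 2.3652 ≈ 2.365
Degrees of freedom = 3 − 1 = 2; critical value at α = 0.05 is 5.991.
Since 2.365 < 5.991, we fail to reject the null hypothesis — the data are consistent with the 12:3:1 ratio.

2.365; consistent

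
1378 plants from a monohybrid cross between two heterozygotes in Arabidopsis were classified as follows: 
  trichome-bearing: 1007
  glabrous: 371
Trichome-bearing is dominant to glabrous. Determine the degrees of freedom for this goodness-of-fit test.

1

For a monohybrid cross between heterozygotes with complete dominance, the expected phenotypic ratio is 3:1.
A goodness-of-fit test with 2 phenotype classes has df = 2 − 1 = 1.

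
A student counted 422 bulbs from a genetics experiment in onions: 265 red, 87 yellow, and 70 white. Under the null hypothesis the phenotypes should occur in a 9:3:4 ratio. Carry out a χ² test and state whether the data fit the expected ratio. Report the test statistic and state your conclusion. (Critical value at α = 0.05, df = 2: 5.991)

Expected counts for N = 422 under a 9:3:4 ratio (total parts = 16):
  red: 422 × 9/16 = 237.375
  yellow: 422 × 3/16 = 79.125
  white: 422 × 4/16 = 105.5
χ² = Σ (O − E)² / E
  red: (265 − 237.375)² / 237.375 = 3.2149
  yellow: (87 − 79.125)² / 79.125 = 0.7838
  white: (70 − 105.5)² / 105.5 = 11.9455
χ² = 3.2149 + 0.7838 + 11.9455 = 15.9442 ≈ 15.944
Degrees of freedom = 3 − 1 = 2; critical value at α = 0.05 is 5.991.
Since 15.944 > 5.991, we reject the null hypothesis — the data do not fit the 9:3:4 ratio.

15.944; not consistent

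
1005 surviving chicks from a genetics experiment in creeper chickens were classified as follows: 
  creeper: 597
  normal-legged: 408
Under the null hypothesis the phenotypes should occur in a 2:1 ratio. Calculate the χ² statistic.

23.861

The 2:1 ratio has 3 parts, so with N = 1005 the expected counts are:
  creeper: 1005 × 2/3 = 670
  normal-legged: 1005 × 1/3 = 335
χ² = Σ (O − E)² / E
  creeper: (597 − 670)² / 670 = 7.9537
  normal-legged: (408 − 335)² / 335 = 15.9075
χ² = 7.9537 + 15.9075 = 23.8612 ≈ 23.861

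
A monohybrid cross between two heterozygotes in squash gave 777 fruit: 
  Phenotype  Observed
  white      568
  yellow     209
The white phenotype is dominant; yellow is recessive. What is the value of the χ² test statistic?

1.493

For a monohybrid cross between heterozygotes with complete dominance, the expected phenotypic ratio is 3:1.
Under the 3:1 hypothesis (Σ ratio = 4, N = 777):
  white: 777 × 3/4 = 582.75
  yellow: 777 × 1/4 = 194.25
χ² = Σ (O − E)² / E
  white: (568 − 582.75)² / 582.75 = 0.3733
  yellow: (209 − 194.25)² / 194.25 = 1.1200
χ² = 0.3733 + 1.1200 = 1.4933 ≈ 1.493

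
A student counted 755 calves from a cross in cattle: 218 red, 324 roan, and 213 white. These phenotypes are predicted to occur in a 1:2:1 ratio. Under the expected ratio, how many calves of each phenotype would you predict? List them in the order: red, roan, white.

Expected counts for N = 755 under a 1:2:1 ratio (total parts = 4):
  red: 755 × 1/4 = 188.75
  roan: 755 × 2/4 = 377.5
  white: 755 × 1/4 = 188.75

188.75, 377.5, 188.75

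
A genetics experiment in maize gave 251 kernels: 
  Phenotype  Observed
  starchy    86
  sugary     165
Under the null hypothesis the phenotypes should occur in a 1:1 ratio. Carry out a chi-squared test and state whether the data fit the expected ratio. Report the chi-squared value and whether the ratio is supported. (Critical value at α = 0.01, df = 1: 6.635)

The 1:1 ratio has 2 parts, so with N = 251 the expected counts are:
  starchy: 251 × 1/2 = 125.5
  sugary: 251 × 1/2 = 125.5
χ² = Σ (O − E)² / E
  starchy: (86 − 125.5)² / 125.5 = 12.4323
  sugary: (165 − 125.5)² / 125.5 = 12.4323
χ² = 12.4323 + 12.4323 = 24.8646 ≈ 24.865
Degrees of freedom = 2 − 1 = 1; critical value at α = 0.01 is 6.635.
Since 24.865 > 6.635, we reject the null hypothesis — the data do not fit the 1:1 ratio.

24.865; not consistent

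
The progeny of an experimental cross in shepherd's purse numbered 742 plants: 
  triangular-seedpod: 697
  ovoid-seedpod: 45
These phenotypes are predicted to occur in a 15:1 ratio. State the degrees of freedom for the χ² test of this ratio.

A goodness-of-fit test with 2 phenotype classes has df = 2 − 1 = 1.

1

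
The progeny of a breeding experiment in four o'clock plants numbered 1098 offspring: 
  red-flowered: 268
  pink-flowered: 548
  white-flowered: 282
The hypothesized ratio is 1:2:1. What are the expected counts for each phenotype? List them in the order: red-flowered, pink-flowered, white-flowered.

Under the 1:2:1 hypothesis (Σ ratio = 4, N = 1098):
  red-flowered: 1098 × 1/4 = 274.5
  pink-flowered: 1098 × 2/4 = 549
  white-flowered: 1098 × 1/4 = 274.5

274.5, 549, 274.5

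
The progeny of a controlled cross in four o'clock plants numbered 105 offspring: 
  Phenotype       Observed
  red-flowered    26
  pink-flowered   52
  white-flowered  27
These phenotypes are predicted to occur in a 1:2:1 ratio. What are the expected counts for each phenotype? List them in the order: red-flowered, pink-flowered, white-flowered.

26.25, 52.5, 26.25

Total ratio parts = 4. Expected numbers out of 105:
  red-flowered: 105 × 1/4 = 26.25
  pink-flowered: 105 × 2/4 = 52.5
  white-flowered: 105 × 1/4 = 26.25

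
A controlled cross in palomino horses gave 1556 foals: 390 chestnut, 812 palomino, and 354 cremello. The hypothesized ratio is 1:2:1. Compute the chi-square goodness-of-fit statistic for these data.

Total ratio parts = 4. Expected numbers out of 1556:
  chestnut: 1556 × 1/4 = 389
  palomino: 1556 × 2/4 = 778
  cremello: 1556 × 1/4 = 389
χ² = Σ (O − E)² / E
  chestnut: (390 − 389)² / 389 = 0.0026
  palomino: (812 − 778)² / 778 = 1.4859
  cremello: (354 − 389)² / 389 = 3.1491
χ² = 0.0026 + 1.4859 + 3.1491 = 4.6376 ≈ 4.638

4.638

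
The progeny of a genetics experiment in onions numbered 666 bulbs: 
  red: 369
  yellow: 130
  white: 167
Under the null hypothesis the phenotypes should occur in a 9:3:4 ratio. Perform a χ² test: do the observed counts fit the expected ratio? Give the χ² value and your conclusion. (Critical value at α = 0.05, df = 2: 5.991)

Total ratio parts = 16. Expected numbers out of 666:
  red: 666 × 9/16 = 374.625
  yellow: 666 × 3/16 = 124.875
  white: 666 × 4/16 = 166.5
χ² = Σ (O − E)² / E
  red: (369 − 374.625)² / 374.625 = 0.0845
  yellow: (130 − 124.875)² / 124.875 = 0.2103
  white: (167 − 166.5)² / 166.5 = 0.0015
χ² = 0.0845 + 0.2103 + 0.0015 = 0.2963 ≈ 0.296
Degrees of freedom = 3 − 1 = 2; critical value at α = 0.05 is 5.991.
Since 0.296 < 5.991, we fail to reject the null hypothesis — the data are consistent with the 9:3:4 ratio.

0.296; consistent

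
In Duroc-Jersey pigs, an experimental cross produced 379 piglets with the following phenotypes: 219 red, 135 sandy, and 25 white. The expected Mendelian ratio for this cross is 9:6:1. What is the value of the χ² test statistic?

0.588

The 9:6:1 ratio has 16 parts, so with N = 379 the expected counts are:
  red: 379 × 9/16 = 213.1875
  sandy: 379 × 6/16 = 142.125
  white: 379 × 1/16 = 23.6875
χ² = Σ (O − E)² / E
  red: (219 − 213.1875)² / 213.1875 = 0.1585
  sandy: (135 − 142.125)² / 142.125 = 0.3572
  white: (25 − 23.6875)² / 23.6875 = 0.0727
χ² = 0.1585 + 0.3572 + 0.0727 = 0.5884 ≈ 0.588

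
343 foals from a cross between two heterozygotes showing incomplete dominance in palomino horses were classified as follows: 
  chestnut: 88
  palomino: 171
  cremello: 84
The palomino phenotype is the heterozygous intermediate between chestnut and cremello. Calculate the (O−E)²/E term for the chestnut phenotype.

0.059

With incomplete dominance, a heterozygote × heterozygote cross gives a 1:2:1 phenotypic ratio.
Total ratio parts = 4. Expected numbers out of 343:
  chestnut: 343 × 1/4 = 85.75
  palomino: 343 × 2/4 = 171.5
  cremello: 343 × 1/4 = 85.75
Contribution of chestnut: (88 − 85.75)² / 85.75 = 0.0590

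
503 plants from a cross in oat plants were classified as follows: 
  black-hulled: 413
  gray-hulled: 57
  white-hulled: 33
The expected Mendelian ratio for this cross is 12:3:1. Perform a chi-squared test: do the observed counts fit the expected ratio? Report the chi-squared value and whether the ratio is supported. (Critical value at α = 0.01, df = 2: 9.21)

18.227; not consistent

Expected counts for N = 503 under a 12:3:1 ratio (total parts = 16):
  black-hulled: 503 × 12/16 = 377.25
  gray-hulled: 503 × 3/16 = 94.3125
  white-hulled: 503 × 1/16 = 31.4375
χ² = Σ (O − E)² / E
  black-hulled: (413 − 377.25)² / 377.25 = 3.3878
  gray-hulled: (57 − 94.3125)² / 94.3125 = 14.7618
  white-hulled: (33 − 31.4375)² / 31.4375 = 0.0777
χ² = 3.3878 + 14.7618 + 0.0777 = 18.2273 ≈ 18.227
Degrees of freedom = 3 − 1 = 2; critical value at α = 0.01 is 9.21.
Since 18.227 > 9.21, we reject the null hypothesis — the data do not fit the 12:3:1 ratio.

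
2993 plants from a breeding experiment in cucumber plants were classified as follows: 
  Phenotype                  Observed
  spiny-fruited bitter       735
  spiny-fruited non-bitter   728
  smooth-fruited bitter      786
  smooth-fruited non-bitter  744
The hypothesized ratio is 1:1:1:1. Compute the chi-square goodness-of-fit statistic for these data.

2.711

Total ratio parts = 4. Expected numbers out of 2993:
  spiny-fruited bitter: 2993 × 1/4 = 748.25
  spiny-fruited non-bitter: 2993 × 1/4 = 748.25
  smooth-fruited bitter: 2993 × 1/4 = 748.25
  smooth-fruited non-bitter: 2993 × 1/4 = 748.25
χ² = Σ (O − E)² / E
  spiny-fruited bitter: (735 − 748.25)² / 748.25 = 0.2346
  spiny-fruited non-bitter: (728 − 748.25)² / 748.25 = 0.5480
  smooth-fruited bitter: (786 − 748.25)² / 748.25 = 1.9045
  smooth-fruited non-bitter: (744 − 748.25)² / 748.25 = 0.0241
χ² = 0.2346 + 0.5480 + 1.9045 + 0.0241 = 2.7112 ≈ 2.711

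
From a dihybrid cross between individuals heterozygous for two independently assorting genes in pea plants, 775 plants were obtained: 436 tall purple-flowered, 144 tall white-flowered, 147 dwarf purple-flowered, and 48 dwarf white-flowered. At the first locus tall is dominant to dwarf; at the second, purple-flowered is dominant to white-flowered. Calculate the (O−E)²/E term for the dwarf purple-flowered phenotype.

A dihybrid F₂ with independent assortment and complete dominance at both loci gives a 9:3:3:1 phenotypic ratio.
Expected counts for N = 775 under a 9:3:3:1 ratio (total parts = 16):
  tall purple-flowered: 775 × 9/16 = 435.9375
  tall white-flowered: 775 × 3/16 = 145.3125
  dwarf purple-flowered: 775 × 3/16 = 145.3125
  dwarf white-flowered: 775 × 1/16 = 48.4375
Contribution of dwarf purple-flowered: (147 − 145.3125)² / 145.3125 = 0.0196

0.020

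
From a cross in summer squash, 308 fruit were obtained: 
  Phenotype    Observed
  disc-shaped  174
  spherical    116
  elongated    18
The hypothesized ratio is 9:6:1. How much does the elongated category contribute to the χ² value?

Under the 9:6:1 hypothesis (Σ ratio = 16, N = 308):
  disc-shaped: 308 × 9/16 = 173.25
  spherical: 308 × 6/16 = 115.5
  elongated: 308 × 1/16 = 19.25
Contribution of elongated: (18 − 19.25)² / 19.25 = 0.0812

0.081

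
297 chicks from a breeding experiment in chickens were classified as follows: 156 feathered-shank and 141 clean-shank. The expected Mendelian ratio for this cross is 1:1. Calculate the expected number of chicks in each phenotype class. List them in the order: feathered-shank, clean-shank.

148.5, 148.5

Total ratio parts = 2. Expected numbers out of 297:
  feathered-shank: 297 × 1/2 = 148.5
  clean-shank: 297 × 1/2 = 148.5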